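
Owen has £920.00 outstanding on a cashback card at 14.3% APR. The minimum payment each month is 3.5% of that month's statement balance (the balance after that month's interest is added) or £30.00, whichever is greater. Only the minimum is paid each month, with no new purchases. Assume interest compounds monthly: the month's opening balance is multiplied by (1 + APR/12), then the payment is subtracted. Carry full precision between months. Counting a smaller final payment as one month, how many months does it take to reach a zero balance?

39 months

Monthly rate r = 14.3%/12 = 1.19167% = 0.0119167.
While 3.5% of the post-interest balance exceeds £30.00, each month B ← (B·(1+r))·(1 − 0.035), i.e. B shrinks by the factor (1+r)·0.965 = 0.9765.
This holds for months 1–4. Entering month 5 the balance is £836.52; 3.5% of the post-interest balance is now below £30.00, so the flat £30.00 minimum applies from here.
From month 5 a fixed £30.00 at rate r clears £836.52 in 35 more payments. Total: 4 + 35 = 39 months.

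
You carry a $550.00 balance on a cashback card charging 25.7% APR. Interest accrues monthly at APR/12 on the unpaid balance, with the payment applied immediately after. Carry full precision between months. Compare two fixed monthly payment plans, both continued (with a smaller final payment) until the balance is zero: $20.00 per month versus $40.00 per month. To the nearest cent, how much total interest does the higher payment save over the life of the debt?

Monthly rate r = 25.7%/12 = 2.14167% = 0.0214167.
At $20.00/mo: n = ⌈−ln(1 − rB₀/P)/ln(1+r)⌉ = 42 payments (last $19.12); total interest = total paid − $550.00 = $289.12.
At $40.00/mo: 17 payments (last $18.55); total interest $108.55.
Interest saved = $289.12 − $108.55 = $180.57.

$180.57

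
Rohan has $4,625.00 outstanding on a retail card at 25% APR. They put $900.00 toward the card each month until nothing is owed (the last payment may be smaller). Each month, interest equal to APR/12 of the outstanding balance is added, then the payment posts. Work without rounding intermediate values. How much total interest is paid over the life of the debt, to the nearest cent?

$319.90

Monthly rate r = 25%/12 = 2.08333% = 0.0208333.
Payoff takes n = ⌈−ln(1 − rB₀/P)/ln(1+r)⌉ = ⌈5.492⌉ = 6 payments; the last is $444.90.
Total paid = 5·$900.00 + $444.90 = $4,944.90.
Total interest = total paid − principal = $4,944.90 − $4,625.00 = $319.90.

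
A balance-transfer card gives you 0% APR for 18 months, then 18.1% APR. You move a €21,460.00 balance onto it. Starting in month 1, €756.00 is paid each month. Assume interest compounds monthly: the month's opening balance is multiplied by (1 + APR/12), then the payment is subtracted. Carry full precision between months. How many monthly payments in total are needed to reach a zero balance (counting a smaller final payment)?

Promo months 1–18 at r₀ = 0%/12 = 0; months 19+ at r₁ = 18.1%/12 = 0.0150833.
After month 18 (no interest yet): B = €21,460.00 − 18·€756.00 = €7,852.00.
Then at r₁ with €756.00/mo: n₂ = −ln(1 − r₁·B/P)/ln(1+r₁) ≈ 11.38 → 12 more payments.

30 payments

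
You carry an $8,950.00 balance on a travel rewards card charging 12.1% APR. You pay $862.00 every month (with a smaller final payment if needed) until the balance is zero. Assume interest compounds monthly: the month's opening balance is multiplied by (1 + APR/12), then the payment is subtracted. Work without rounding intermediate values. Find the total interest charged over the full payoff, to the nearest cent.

Monthly rate r = 12.1%/12 = 1.00833% = 0.0100833.
Payoff takes n = ⌈−ln(1 − rB₀/P)/ln(1+r)⌉ = ⌈11.023⌉ = 12 payments; the last is $19.69.
Total paid = 11·$862.00 + $19.69 = $9,501.69.
Total interest = total paid − principal = $9,501.69 − $8,950.00 = $551.69.

$551.69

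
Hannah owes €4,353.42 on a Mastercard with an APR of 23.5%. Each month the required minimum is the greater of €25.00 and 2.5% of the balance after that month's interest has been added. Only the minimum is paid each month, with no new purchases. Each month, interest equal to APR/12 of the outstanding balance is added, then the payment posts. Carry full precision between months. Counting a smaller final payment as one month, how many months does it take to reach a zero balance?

Monthly rate r = 23.5%/12 = 1.95833% = 0.0195833.
While 2.5% of the post-interest balance exceeds €25.00, each month B ← (B·(1+r))·(1 − 0.025), i.e. B shrinks by the factor (1+r)·0.975 = 0.99409.
This holds for months 1–252. Entering month 253 the balance is €978.41; 2.5% of the post-interest balance is now below €25.00, so the flat €25.00 minimum applies from here.
From month 253 a fixed €25.00 at rate r clears €978.41 in 75 more payments. Total: 252 + 75 = 327 months.

327 months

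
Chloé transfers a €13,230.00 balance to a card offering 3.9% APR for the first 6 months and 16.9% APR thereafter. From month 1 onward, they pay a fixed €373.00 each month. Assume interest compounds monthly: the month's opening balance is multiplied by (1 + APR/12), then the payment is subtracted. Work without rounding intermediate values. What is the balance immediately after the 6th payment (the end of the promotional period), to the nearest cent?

Promo months 1–6 at r₀ = 3.9%/12 = 0.00325; months 7+ at r₁ = 16.9%/12 = 0.0140833.
After month 6: iterate B ← B·(1+r₀) − €373.00 for 6 months → €11,233.83.

€11,233.83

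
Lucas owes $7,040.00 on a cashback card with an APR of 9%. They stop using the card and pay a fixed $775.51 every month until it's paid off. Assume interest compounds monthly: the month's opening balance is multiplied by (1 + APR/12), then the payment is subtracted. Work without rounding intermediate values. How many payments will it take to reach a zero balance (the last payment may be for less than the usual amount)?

Monthly rate r = 9%/12 = 0.75% = 0.0075.
Recurrence: B ← B·(1+r) − $775.51.
Month 1: interest $52.80; balance after payment $6,317.29.
Month 2: interest $47.38; balance after payment $5,589.16.
Closed form: n = −ln(1 − rB₀/P)/ln(1+r) = −ln(0.93192)/ln(1.0075) ≈ 9.437, so the balance reaches zero during payment 10.

10 payments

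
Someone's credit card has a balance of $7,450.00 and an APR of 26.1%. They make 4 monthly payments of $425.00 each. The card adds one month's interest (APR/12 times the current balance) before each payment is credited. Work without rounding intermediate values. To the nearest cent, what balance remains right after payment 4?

$6,363.33

Monthly rate r = 26.1%/12 = 2.175% = 0.02175.
Each month: B ← B·(1+r) − $425.00.
Month 1: interest $162.04; balance after payment $7,187.04.
Month 2: interest $156.32; balance after payment $6,918.36.
Month 3: interest $150.47; balance after payment $6,643.83.
Month 4: interest $144.50; balance after payment $6,363.33.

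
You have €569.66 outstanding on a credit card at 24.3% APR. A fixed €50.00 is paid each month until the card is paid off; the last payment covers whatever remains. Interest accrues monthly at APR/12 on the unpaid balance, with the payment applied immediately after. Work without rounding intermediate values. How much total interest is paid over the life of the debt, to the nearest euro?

€85

Monthly rate r = 24.3%/12 = 2.025% = 0.02025.
Payoff takes n = ⌈−ln(1 − rB₀/P)/ln(1+r)⌉ = ⌈13.083⌉ = 14 payments; the last is €4.20.
Total paid = 13·€50.00 + €4.20 = €654.20.
Total interest = total paid − principal = €654.20 − €569.66 = €84.54.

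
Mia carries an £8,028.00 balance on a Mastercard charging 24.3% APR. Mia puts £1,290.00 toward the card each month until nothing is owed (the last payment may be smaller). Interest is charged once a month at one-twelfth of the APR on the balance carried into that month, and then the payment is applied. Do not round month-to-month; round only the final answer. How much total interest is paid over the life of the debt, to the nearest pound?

Monthly rate r = 24.3%/12 = 2.025% = 0.02025.
Payoff takes n = ⌈−ln(1 − rB₀/P)/ln(1+r)⌉ = ⌈6.719⌉ = 7 payments; the last is £930.02.
Total paid = 6·£1,290.00 + £930.02 = £8,670.02.
Total interest = total paid − principal = £8,670.02 − £8,028.00 = £642.02.

£642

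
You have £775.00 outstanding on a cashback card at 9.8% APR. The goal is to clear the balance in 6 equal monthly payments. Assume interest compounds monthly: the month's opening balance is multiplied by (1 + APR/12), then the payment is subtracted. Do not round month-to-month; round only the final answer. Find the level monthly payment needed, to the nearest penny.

Monthly rate r = 9.8%/12 = 0.816667% = 0.00816667.
Level-payment amortization: P = B₀·r / (1 − (1+r)^(−n)) = 775.00·0.00816667 / (1 − 1.00817^(−6)).
Denominator 1 − (1+r)^(−6) = 0.0476293668.
P = 6.32917 / 0.0476293668 ≈ 132.88.

£132.88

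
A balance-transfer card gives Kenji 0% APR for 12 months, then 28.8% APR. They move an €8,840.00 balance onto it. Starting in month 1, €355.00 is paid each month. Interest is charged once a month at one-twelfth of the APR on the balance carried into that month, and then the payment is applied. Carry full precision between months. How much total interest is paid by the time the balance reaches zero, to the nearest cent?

Promo months 1–12 at r₀ = 0%/12 = 0; months 13+ at r₁ = 28.8%/12 = 0.024.
After month 12 (no interest yet): B = €8,840.00 − 12·€355.00 = €4,580.00.
Then at r₁ with €355.00/mo: n₂ = −ln(1 − r₁·B/P)/ln(1+r₁) ≈ 15.62 → 16 more payments.
Total paid = 27·€355.00 + €222.30 = €9,807.30; interest = €9,807.30 − €8,840.00 = €967.30.

€967.30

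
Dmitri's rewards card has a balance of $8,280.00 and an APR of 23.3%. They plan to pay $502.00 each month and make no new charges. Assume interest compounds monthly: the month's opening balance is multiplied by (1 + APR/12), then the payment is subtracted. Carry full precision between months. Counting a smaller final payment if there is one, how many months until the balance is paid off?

21 months

Monthly rate r = 23.3%/12 = 1.94167% = 0.0194167.
Recurrence: B ← B·(1+r) − $502.00.
Month 1: interest $160.77; balance after payment $7,938.77.
Month 2: interest $154.14; balance after payment $7,590.91.
Closed form: n = −ln(1 − rB₀/P)/ln(1+r) = −ln(0.67974)/ln(1.01942) ≈ 20.074, so the balance reaches zero during payment 21.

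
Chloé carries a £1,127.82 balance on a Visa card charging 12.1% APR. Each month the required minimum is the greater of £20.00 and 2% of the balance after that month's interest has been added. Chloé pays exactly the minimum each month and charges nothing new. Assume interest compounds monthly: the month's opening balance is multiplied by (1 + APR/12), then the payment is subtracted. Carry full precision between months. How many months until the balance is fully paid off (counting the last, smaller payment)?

82 months

Monthly rate r = 12.1%/12 = 1.00833% = 0.0100833.
While 2% of the post-interest balance exceeds £20.00, each month B ← (B·(1+r))·(1 − 0.02), i.e. B shrinks by the factor (1+r)·0.98 = 0.98988.
This holds for months 1–13. Entering month 14 the balance is £988.15; 2% of the post-interest balance is now below £20.00, so the flat £20.00 minimum applies from here.
From month 14 a fixed £20.00 at rate r clears £988.15 in 69 more payments. Total: 13 + 69 = 82 months.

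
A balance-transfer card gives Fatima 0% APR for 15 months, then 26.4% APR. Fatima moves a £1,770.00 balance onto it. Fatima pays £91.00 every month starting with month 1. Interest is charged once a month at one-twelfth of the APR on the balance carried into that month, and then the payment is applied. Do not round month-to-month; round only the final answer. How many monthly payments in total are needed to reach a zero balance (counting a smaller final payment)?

20 months

Promo months 1–15 at r₀ = 0%/12 = 0; months 16+ at r₁ = 26.4%/12 = 0.022.
After month 15 (no interest yet): B = £1,770.00 − 15·£91.00 = £405.00.
Then at r₁ with £91.00/mo: n₂ = −ln(1 − r₁·B/P)/ln(1+r₁) ≈ 4.74 → 5 more payments.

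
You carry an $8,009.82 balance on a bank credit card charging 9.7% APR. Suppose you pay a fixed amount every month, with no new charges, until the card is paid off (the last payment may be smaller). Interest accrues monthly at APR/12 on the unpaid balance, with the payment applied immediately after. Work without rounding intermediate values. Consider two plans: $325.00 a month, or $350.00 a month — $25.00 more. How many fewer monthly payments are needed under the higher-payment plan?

Monthly rate r = 9.7%/12 = 0.808333% = 0.00808333.
At $325.00/mo: n = ⌈−ln(1 − rB₀/P)/ln(1+r)⌉ = 28 payments (last $193.87); total interest = total paid − $8,009.82 = $959.05.
At $350.00/mo: 26 payments (last $143.04); total interest $883.22.
Payments saved = 28 − 26 = 2.

2 fewer payments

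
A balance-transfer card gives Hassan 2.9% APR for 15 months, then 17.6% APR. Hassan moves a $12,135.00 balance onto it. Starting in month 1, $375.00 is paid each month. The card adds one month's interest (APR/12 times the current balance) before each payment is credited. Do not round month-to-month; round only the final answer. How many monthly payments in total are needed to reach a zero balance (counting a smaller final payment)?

37 payments

Promo months 1–15 at r₀ = 2.9%/12 = 0.00241667; months 16+ at r₁ = 17.6%/12 = 0.0146667.
After month 15: iterate B ← B·(1+r₀) − $375.00 for 15 months → $6,861.25.
Then at r₁ with $375.00/mo: n₂ = −ln(1 − r₁·B/P)/ln(1+r₁) ≈ 21.46 → 22 more payments.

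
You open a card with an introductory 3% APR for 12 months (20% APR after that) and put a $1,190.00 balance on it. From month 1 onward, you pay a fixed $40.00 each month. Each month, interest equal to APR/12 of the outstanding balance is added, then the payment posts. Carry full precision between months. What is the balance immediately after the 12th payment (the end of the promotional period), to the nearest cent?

Promo months 1–12 at r₀ = 3%/12 = 0.0025; months 13+ at r₁ = 20%/12 = 0.0166667.
After month 12: iterate B ← B·(1+r₀) − $40.00 for 12 months → $739.54.

$739.54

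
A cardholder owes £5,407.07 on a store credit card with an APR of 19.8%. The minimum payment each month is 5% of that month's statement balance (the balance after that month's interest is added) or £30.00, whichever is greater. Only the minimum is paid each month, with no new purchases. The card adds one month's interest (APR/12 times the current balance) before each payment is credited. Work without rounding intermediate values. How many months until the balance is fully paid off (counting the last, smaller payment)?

88 months

Monthly rate r = 19.8%/12 = 1.65% = 0.0165.
While 5% of the post-interest balance exceeds £30.00, each month B ← (B·(1+r))·(1 − 0.05), i.e. B shrinks by the factor (1+r)·0.95 = 0.96567.
This holds for months 1–64. Entering month 65 the balance is £578.29; 5% of the post-interest balance is now below £30.00, so the flat £30.00 minimum applies from here.
From month 65 a fixed £30.00 at rate r clears £578.29 in 24 more payments. Total: 64 + 24 = 88 months.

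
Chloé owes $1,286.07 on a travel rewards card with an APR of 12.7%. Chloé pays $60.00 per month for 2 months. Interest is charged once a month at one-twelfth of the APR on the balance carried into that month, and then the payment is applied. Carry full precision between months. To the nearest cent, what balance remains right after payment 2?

$1,192.80

Monthly rate r = 12.7%/12 = 1.05833% = 0.0105833.
Each month: B ← B·(1+r) − $60.00.
Month 1: interest $13.61; balance after payment $1,239.68.
Month 2: interest $13.12; balance after payment $1,192.80.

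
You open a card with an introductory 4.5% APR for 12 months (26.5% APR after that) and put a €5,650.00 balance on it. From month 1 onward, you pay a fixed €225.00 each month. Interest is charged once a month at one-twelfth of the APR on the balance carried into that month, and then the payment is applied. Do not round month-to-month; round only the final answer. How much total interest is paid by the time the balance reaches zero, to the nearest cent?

Promo months 1–12 at r₀ = 4.5%/12 = 0.00375; months 13+ at r₁ = 26.5%/12 = 0.0220833.
After month 12: iterate B ← B·(1+r₀) − €225.00 for 12 months → €3,153.17.
Then at r₁ with €225.00/mo: n₂ = −ln(1 − r₁·B/P)/ln(1+r₁) ≈ 16.95 → 17 more payments.
Total paid = 28·€225.00 + €214.56 = €6,514.56; interest = €6,514.56 − €5,650.00 = €864.56.

€864.56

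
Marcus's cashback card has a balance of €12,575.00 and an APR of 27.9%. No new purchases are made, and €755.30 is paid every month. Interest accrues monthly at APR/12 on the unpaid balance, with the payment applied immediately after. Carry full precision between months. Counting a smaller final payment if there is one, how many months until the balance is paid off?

22 months

Monthly rate r = 27.9%/12 = 2.325% = 0.02325.
Recurrence: B ← B·(1+r) − €755.30.
Month 1: interest €292.37; balance after payment €12,112.07.
Month 2: interest €281.61; balance after payment €11,638.37.
Closed form: n = −ln(1 − rB₀/P)/ln(1+r) = −ln(0.61291)/ln(1.02325) ≈ 21.299, so the balance reaches zero during payment 22.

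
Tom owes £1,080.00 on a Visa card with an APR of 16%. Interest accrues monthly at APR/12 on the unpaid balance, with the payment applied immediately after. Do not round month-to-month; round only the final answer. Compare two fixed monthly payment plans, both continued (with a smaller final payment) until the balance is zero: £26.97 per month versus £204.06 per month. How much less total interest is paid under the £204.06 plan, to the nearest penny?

Monthly rate r = 16%/12 = 1.33333% = 0.0133333.
At £26.97/mo: n = ⌈−ln(1 − rB₀/P)/ln(1+r)⌉ = 58 payments (last £17.22); total interest = total paid − £1,080.00 = £474.51.
At £204.06/mo: 6 payments (last £107.49); total interest £47.79.
Interest saved = £474.51 − £47.79 = £426.72.

£426.72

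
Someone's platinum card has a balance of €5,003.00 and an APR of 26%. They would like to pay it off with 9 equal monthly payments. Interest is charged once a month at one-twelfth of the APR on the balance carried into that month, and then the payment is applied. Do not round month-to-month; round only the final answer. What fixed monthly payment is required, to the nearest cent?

€617.83

Monthly rate r = 26%/12 = 2.16667% = 0.0216667.
Level-payment amortization: P = B₀·r / (1 − (1+r)^(−n)) = 5003.00·0.0216667 / (1 − 1.02167^(−9)).
Denominator 1 − (1+r)^(−9) = 0.175450025.
P = 108.398 / 0.175450025 ≈ 617.83.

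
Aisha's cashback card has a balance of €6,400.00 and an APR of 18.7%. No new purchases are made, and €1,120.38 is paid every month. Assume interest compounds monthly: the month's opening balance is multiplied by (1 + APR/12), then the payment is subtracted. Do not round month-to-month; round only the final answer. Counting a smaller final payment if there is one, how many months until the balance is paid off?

Monthly rate r = 18.7%/12 = 1.55833% = 0.0155833.
Recurrence: B ← B·(1+r) − €1,120.38.
Month 1: interest €99.73; balance after payment €5,379.35.
Month 2: interest €83.83; balance after payment €4,342.80.
Closed form: n = −ln(1 − rB₀/P)/ln(1+r) = −ln(0.91098)/ln(1.01558) ≈ 6.029, so the balance reaches zero during payment 7.

7 payments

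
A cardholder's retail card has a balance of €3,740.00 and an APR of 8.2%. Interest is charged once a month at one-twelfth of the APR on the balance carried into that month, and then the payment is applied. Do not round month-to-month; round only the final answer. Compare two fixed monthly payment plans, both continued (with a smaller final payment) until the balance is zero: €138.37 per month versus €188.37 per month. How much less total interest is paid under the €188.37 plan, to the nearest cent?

€115.80

Monthly rate r = 8.2%/12 = 0.683333% = 0.00683333.
At €138.37/mo: n = ⌈−ln(1 − rB₀/P)/ln(1+r)⌉ = 30 payments (last €136.22); total interest = total paid − €3,740.00 = €408.95.
At €188.37/mo: 22 payments (last €77.38); total interest €293.15.
Interest saved = €408.95 − €293.15 = €115.80.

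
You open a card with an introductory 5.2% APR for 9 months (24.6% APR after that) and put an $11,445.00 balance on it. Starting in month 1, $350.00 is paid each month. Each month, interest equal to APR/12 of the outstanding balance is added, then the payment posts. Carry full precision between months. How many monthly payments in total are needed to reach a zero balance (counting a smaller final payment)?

45 months

Promo months 1–9 at r₀ = 5.2%/12 = 0.00433333; months 10+ at r₁ = 24.6%/12 = 0.0205.
After month 9: iterate B ← B·(1+r₀) − $350.00 for 9 months → $8,694.01.
Then at r₁ with $350.00/mo: n₂ = −ln(1 − r₁·B/P)/ln(1+r₁) ≈ 35.07 → 36 more payments.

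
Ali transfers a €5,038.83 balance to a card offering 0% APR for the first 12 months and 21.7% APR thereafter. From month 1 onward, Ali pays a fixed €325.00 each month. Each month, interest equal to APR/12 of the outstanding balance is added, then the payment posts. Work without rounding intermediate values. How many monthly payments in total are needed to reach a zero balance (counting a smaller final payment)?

Promo months 1–12 at r₀ = 0%/12 = 0; months 13+ at r₁ = 21.7%/12 = 0.0180833.
After month 12 (no interest yet): B = €5,038.83 − 12·€325.00 = €1,138.83.
Then at r₁ with €325.00/mo: n₂ = −ln(1 − r₁·B/P)/ln(1+r₁) ≈ 3.65 → 4 more payments.

16 payments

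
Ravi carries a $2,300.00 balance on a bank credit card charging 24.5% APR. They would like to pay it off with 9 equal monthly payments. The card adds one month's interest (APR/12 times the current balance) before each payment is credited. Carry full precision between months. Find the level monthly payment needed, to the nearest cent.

$282.35

Monthly rate r = 24.5%/12 = 2.04167% = 0.0204167.
Level-payment amortization: P = B₀·r / (1 − (1+r)^(−n)) = 2300.00·0.0204167 / (1 − 1.02042^(−9)).
Denominator 1 − (1+r)^(−9) = 0.166314766.
P = 46.9583 / 0.166314766 ≈ 282.35.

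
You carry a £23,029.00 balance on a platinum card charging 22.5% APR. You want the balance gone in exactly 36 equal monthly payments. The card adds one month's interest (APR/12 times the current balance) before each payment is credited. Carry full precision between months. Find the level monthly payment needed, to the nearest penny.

£885.46

Monthly rate r = 22.5%/12 = 1.875% = 0.01875.
Level-payment amortization: P = B₀·r / (1 − (1+r)^(−n)) = 23029.00·0.01875 / (1 − 1.01875^(−36)).
Denominator 1 − (1+r)^(−36) = 0.487651325.
P = 431.794 / 0.487651325 ≈ 885.46.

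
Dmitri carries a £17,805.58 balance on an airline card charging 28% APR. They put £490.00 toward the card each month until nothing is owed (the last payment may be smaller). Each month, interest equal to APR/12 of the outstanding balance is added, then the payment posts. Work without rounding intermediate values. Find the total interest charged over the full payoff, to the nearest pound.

Monthly rate r = 28%/12 = 2.33333% = 0.0233333.
Payoff takes n = ⌈−ln(1 − rB₀/P)/ln(1+r)⌉ = ⌈81.643⌉ = 82 payments; the last is £316.34.
Total paid = 81·£490.00 + £316.34 = £40,006.34.
Total interest = total paid − principal = £40,006.34 − £17,805.58 = £22,200.76.

£22,201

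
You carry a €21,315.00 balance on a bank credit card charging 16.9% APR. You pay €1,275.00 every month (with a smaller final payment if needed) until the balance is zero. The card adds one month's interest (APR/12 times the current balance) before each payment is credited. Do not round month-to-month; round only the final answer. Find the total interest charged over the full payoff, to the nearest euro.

€3,161

Monthly rate r = 16.9%/12 = 1.40833% = 0.0140833.
Payoff takes n = ⌈−ln(1 − rB₀/P)/ln(1+r)⌉ = ⌈19.196⌉ = 20 payments; the last is €251.06.
Total paid = 19·€1,275.00 + €251.06 = €24,476.06.
Total interest = total paid − principal = €24,476.06 − €21,315.00 = €3,161.06.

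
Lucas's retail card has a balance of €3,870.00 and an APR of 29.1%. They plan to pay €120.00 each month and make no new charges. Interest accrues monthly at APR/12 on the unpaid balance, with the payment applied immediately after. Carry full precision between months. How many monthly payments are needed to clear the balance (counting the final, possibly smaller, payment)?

Monthly rate r = 29.1%/12 = 2.425% = 0.02425.
Recurrence: B ← B·(1+r) − €120.00.
Month 1: interest €93.85; balance after payment €3,843.85.
Month 2: interest €93.21; balance after payment €3,817.06.
Closed form: n = −ln(1 − rB₀/P)/ln(1+r) = −ln(0.21794)/ln(1.02425) ≈ 63.585, so the balance reaches zero during payment 64.

64 months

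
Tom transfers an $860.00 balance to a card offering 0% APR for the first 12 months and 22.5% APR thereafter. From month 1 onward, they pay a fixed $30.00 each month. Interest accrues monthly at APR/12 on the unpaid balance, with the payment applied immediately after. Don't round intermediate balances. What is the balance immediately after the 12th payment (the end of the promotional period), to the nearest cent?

$500.00

Promo months 1–12 at r₀ = 0%/12 = 0; months 13+ at r₁ = 22.5%/12 = 0.01875.
After month 12 (no interest yet): B = $860.00 − 12·$30.00 = $500.00.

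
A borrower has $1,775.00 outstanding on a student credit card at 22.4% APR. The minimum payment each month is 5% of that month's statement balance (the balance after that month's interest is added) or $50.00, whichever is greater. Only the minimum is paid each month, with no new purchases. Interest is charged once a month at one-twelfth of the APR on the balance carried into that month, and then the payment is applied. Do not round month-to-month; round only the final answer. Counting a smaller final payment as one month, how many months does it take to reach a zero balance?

43 months

Monthly rate r = 22.4%/12 = 1.86667% = 0.0186667.
While 5% of the post-interest balance exceeds $50.00, each month B ← (B·(1+r))·(1 − 0.05), i.e. B shrinks by the factor (1+r)·0.95 = 0.96773.
This holds for months 1–19. Entering month 20 the balance is $951.82; 5% of the post-interest balance is now below $50.00, so the flat $50.00 minimum applies from here.
From month 20 a fixed $50.00 at rate r clears $951.82 in 24 more payments. Total: 19 + 24 = 43 months.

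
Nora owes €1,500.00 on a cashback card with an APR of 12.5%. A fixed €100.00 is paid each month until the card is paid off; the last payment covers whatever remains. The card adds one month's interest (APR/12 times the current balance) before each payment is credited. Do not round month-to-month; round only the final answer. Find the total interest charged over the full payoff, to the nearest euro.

€140

Monthly rate r = 12.5%/12 = 1.04167% = 0.0104167.
Payoff takes n = ⌈−ln(1 − rB₀/P)/ln(1+r)⌉ = ⌈16.395⌉ = 17 payments; the last is €39.63.
Total paid = 16·€100.00 + €39.63 = €1,639.63.
Total interest = total paid − principal = €1,639.63 − €1,500.00 = €139.63.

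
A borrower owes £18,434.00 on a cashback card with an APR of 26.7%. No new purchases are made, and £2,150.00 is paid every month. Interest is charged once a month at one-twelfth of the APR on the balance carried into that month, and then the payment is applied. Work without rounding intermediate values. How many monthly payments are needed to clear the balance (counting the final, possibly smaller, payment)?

Monthly rate r = 26.7%/12 = 2.225% = 0.02225.
Recurrence: B ← B·(1+r) − £2,150.00.
Month 1: interest £410.16; balance after payment £16,694.16.
Month 2: interest £371.44; balance after payment £14,915.60.
Closed form: n = −ln(1 − rB₀/P)/ln(1+r) = −ln(0.80923)/ln(1.02225) ≈ 9.619, so the balance reaches zero during payment 10.

10 payments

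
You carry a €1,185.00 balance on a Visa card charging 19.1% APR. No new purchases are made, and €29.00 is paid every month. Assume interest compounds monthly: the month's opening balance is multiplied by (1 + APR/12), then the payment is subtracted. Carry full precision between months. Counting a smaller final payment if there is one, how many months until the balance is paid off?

Monthly rate r = 19.1%/12 = 1.59167% = 0.0159167.
Recurrence: B ← B·(1+r) − €29.00.
Month 1: interest €18.86; balance after payment €1,174.86.
Month 2: interest €18.70; balance after payment €1,164.56.
Closed form: n = −ln(1 − rB₀/P)/ln(1+r) = −ln(0.34961)/ln(1.01592) ≈ 66.551, so the balance reaches zero during payment 67.

67 payments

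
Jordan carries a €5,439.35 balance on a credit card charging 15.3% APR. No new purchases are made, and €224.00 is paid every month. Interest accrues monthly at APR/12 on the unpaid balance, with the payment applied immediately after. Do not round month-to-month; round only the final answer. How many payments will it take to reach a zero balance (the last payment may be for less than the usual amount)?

30 payments

Monthly rate r = 15.3%/12 = 1.275% = 0.01275.
Recurrence: B ← B·(1+r) − €224.00.
Month 1: interest €69.35; balance after payment €5,284.70.
Month 2: interest €67.38; balance after payment €5,128.08.
Closed form: n = −ln(1 − rB₀/P)/ln(1+r) = −ln(0.69039)/ln(1.01275) ≈ 29.243, so the balance reaches zero during payment 30.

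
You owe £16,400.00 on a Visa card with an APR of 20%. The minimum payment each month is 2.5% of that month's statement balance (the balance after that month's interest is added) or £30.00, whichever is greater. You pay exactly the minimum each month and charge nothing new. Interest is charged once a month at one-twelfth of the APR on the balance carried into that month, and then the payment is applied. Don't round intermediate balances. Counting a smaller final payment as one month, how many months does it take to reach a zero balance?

Monthly rate r = 20%/12 = 1.66667% = 0.0166667.
While 2.5% of the post-interest balance exceeds £30.00, each month B ← (B·(1+r))·(1 − 0.025), i.e. B shrinks by the factor (1+r)·0.975 = 0.99125.
This holds for months 1–300. Entering month 301 the balance is £1,174.37; 2.5% of the post-interest balance is now below £30.00, so the flat £30.00 minimum applies from here.
From month 301 a fixed £30.00 at rate r clears £1,174.37 in 64 more payments. Total: 300 + 64 = 364 months.

364 months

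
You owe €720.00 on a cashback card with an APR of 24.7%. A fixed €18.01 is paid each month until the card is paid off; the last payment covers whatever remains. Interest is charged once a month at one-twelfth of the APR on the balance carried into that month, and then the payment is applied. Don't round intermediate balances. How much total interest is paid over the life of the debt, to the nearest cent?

€810.05

Monthly rate r = 24.7%/12 = 2.05833% = 0.0205833.
Payoff takes n = ⌈−ln(1 − rB₀/P)/ln(1+r)⌉ = ⌈84.955⌉ = 85 payments; the last is €17.21.
Total paid = 84·€18.01 + €17.21 = €1,530.05.
Total interest = total paid − principal = €1,530.05 − €720.00 = €810.05.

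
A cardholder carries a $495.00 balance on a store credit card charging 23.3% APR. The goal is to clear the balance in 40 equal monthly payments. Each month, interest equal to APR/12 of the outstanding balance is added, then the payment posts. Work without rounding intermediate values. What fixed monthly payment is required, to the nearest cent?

Monthly rate r = 23.3%/12 = 1.94167% = 0.0194167.
Level-payment amortization: P = B₀·r / (1 − (1+r)^(−n)) = 495.00·0.0194167 / (1 − 1.01942^(−40)).
Denominator 1 − (1+r)^(−40) = 0.536626906.
P = 9.61125 / 0.536626906 ≈ 17.91.

$17.91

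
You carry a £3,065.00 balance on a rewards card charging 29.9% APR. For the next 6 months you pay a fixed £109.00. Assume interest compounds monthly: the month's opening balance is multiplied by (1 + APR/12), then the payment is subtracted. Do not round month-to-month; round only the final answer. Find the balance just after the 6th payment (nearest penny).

Monthly rate r = 29.9%/12 = 2.49167% = 0.0249167.
Each month: B ← B·(1+r) − £109.00.
Month 1: interest £76.37; balance after payment £3,032.37.
Month 2: interest £75.56; balance after payment £2,998.93.
Month 3: interest £74.72; balance after payment £2,964.65.
Month 4: interest £73.87; balance after payment £2,929.52.
Month 5: interest £72.99; balance after payment £2,893.51.
Month 6: interest £72.10; balance after payment £2,856.61.

£2,856.61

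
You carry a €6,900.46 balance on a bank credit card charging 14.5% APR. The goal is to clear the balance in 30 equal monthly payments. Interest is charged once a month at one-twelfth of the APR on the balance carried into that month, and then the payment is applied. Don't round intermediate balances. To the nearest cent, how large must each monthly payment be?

Monthly rate r = 14.5%/12 = 1.20833% = 0.0120833.
Level-payment amortization: P = B₀·r / (1 − (1+r)^(−n)) = 6900.46·0.0120833 / (1 − 1.01208^(−30)).
Denominator 1 − (1+r)^(−30) = 0.302552042.
P = 83.3806 / 0.302552042 ≈ 275.59.

€275.59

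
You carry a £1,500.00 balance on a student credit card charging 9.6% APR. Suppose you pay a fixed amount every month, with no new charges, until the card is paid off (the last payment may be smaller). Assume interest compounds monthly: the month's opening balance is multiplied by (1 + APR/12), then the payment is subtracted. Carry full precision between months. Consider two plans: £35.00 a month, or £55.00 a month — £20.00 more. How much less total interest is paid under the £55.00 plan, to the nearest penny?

£145.28

Monthly rate r = 9.6%/12 = 0.8% = 0.008.
At £35.00/mo: n = ⌈−ln(1 − rB₀/P)/ln(1+r)⌉ = 53 payments (last £24.23); total interest = total paid − £1,500.00 = £344.23.
At £55.00/mo: 31 payments (last £48.95); total interest £198.95.
Interest saved = £344.23 − £198.95 = £145.28.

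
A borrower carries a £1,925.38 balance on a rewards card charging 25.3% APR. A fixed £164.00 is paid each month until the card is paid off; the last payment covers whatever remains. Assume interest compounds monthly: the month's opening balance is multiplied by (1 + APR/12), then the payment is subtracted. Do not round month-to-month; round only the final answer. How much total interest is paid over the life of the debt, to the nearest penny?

Monthly rate r = 25.3%/12 = 2.10833% = 0.0210833.
Payoff takes n = ⌈−ln(1 − rB₀/P)/ln(1+r)⌉ = ⌈13.630⌉ = 14 payments; the last is £103.75.
Total paid = 13·£164.00 + £103.75 = £2,235.75.
Total interest = total paid − principal = £2,235.75 − £1,925.38 = £310.37.

£310.37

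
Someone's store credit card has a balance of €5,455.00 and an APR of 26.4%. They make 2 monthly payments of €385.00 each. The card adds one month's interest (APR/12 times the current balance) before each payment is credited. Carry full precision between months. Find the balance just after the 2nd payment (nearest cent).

Monthly rate r = 26.4%/12 = 2.2% = 0.022.
Each month: B ← B·(1+r) − €385.00.
Month 1: interest €120.01; balance after payment €5,190.01.
Month 2: interest €114.18; balance after payment €4,919.19.

€4,919.19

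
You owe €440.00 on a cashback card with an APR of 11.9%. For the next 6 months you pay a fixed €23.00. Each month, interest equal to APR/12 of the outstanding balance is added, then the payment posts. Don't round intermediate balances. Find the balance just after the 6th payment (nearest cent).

Monthly rate r = 11.9%/12 = 0.991667% = 0.00991667.
Each month: B ← B·(1+r) − €23.00.
Month 1: interest €4.36; balance after payment €421.36.
Month 2: interest €4.18; balance after payment €402.54.
Month 3: interest €3.99; balance after payment €383.53.
Month 4: interest €3.80; balance after payment €364.34.
Month 5: interest €3.61; balance after payment €344.95.
Month 6: interest €3.42; balance after payment €325.37.

€325.37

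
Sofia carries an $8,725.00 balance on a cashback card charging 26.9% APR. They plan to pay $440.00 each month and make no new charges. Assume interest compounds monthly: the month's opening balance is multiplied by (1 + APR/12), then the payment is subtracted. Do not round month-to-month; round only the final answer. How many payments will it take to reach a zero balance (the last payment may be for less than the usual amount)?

27 payments

Monthly rate r = 26.9%/12 = 2.24167% = 0.0224167.
Recurrence: B ← B·(1+r) − $440.00.
Month 1: interest $195.59; balance after payment $8,480.59.
Month 2: interest $190.11; balance after payment $8,230.69.
Closed form: n = −ln(1 − rB₀/P)/ln(1+r) = −ln(0.55549)/ln(1.02242) ≈ 26.519, so the balance reaches zero during payment 27.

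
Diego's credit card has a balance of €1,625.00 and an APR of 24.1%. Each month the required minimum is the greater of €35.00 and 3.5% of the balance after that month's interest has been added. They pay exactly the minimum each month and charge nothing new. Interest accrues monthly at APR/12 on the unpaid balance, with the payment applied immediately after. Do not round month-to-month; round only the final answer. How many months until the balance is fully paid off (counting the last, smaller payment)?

74 months

Monthly rate r = 24.1%/12 = 2.00833% = 0.0200833.
While 3.5% of the post-interest balance exceeds €35.00, each month B ← (B·(1+r))·(1 − 0.035), i.e. B shrinks by the factor (1+r)·0.965 = 0.98438.
This holds for months 1–33. Entering month 34 the balance is €966.57; 3.5% of the post-interest balance is now below €35.00, so the flat €35.00 minimum applies from here.
From month 34 a fixed €35.00 at rate r clears €966.57 in 41 more payments. Total: 33 + 41 = 74 months.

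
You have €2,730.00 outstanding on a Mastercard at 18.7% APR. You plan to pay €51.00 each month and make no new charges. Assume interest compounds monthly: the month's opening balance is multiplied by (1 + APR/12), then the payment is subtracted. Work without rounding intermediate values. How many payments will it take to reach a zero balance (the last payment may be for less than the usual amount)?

Monthly rate r = 18.7%/12 = 1.55833% = 0.0155833.
Recurrence: B ← B·(1+r) − €51.00.
Month 1: interest €42.54; balance after payment €2,721.54.
Month 2: interest €42.41; balance after payment €2,712.95.
Closed form: n = −ln(1 − rB₀/P)/ln(1+r) = −ln(0.16583)/ln(1.01558) ≈ 116.197, so the balance reaches zero during payment 117.

117 months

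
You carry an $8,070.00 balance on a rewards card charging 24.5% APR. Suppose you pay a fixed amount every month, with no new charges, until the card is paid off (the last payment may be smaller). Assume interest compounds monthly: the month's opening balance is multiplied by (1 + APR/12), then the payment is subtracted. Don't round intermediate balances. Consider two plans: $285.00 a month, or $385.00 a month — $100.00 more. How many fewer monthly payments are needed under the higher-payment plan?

15 fewer payments

Monthly rate r = 24.5%/12 = 2.04167% = 0.0204167.
At $285.00/mo: n = ⌈−ln(1 − rB₀/P)/ln(1+r)⌉ = 43 payments (last $200.23); total interest = total paid − $8,070.00 = $4,100.23.
At $385.00/mo: 28 payments (last $245.47); total interest $2,570.47.
Payments saved = 43 − 28 = 15.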